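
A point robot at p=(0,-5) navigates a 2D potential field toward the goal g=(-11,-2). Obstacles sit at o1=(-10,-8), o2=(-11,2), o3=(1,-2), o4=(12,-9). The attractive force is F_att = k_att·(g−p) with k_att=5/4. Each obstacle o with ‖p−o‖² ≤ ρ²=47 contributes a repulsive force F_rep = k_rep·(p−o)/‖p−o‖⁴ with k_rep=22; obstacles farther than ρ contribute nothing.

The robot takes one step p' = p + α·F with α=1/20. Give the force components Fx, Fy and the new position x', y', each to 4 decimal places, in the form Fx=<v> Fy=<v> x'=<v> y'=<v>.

F_att = 5/4·(g−p) = 5/4·(-11,3) = (-13.7500,3.7500)
o1: d²=109 > ρ²=47 → inactive
o2: d²=170 > ρ²=47 → inactive
o3: d²=10 ≤ ρ²=47; F_rep = 22·(-1,-3)/10² = (-0.2200,-0.6600)
o4: d²=160 > ρ²=47 → inactive
F = F_att + ΣF_rep = (-13.9700,3.0900)
p' = p + 1/20·F = (-0.6985,-4.8455)

Fx=-13.9700 Fy=3.0900 x'=-0.6985 y'=-4.8455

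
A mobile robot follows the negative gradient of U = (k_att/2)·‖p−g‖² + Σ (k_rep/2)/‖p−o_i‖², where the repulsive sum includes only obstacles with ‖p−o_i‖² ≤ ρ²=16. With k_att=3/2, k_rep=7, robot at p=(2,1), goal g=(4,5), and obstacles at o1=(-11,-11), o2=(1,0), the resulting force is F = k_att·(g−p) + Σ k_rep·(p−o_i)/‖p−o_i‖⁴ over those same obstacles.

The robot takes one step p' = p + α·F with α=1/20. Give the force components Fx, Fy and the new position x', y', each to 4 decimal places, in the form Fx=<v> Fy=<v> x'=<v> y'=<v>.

Fx=4.7500 Fy=7.7500 x'=2.2375 y'=1.3875

F_att = 3/2·(g−p) = 3/2·(2,4) = (3.0000,6.0000)
o1: d²=313 > ρ²=16 → inactive
o2: d²=2 ≤ ρ²=16; F_rep = 7·(1,1)/2² = (1.7500,1.7500)
F = F_att + ΣF_rep = (4.7500,7.7500)
p' = p + 1/20·F = (2.2375,1.3875)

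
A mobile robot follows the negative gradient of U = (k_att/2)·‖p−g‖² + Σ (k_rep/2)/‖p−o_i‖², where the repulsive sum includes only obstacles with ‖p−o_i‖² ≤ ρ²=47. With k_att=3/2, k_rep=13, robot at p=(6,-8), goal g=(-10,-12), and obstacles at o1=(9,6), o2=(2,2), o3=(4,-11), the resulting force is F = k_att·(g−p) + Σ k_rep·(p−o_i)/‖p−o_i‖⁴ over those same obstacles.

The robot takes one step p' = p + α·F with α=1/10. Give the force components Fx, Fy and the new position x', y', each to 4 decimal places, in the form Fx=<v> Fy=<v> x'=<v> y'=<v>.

Fx=-23.8462 Fy=-5.7692 x'=3.6154 y'=-8.5769

F_att = 3/2·(g−p) = 3/2·(-16,-4) = (-24.0000,-6.0000)
o1: d²=205 > ρ²=47 → inactive
o2: d²=116 > ρ²=47 → inactive
o3: d²=13 ≤ ρ²=47; F_rep = 13·(2,3)/13² = (0.1538,0.2308)
F = F_att + ΣF_rep = (-23.8462,-5.7692)
p' = p + 1/10·F = (3.6154,-8.5769)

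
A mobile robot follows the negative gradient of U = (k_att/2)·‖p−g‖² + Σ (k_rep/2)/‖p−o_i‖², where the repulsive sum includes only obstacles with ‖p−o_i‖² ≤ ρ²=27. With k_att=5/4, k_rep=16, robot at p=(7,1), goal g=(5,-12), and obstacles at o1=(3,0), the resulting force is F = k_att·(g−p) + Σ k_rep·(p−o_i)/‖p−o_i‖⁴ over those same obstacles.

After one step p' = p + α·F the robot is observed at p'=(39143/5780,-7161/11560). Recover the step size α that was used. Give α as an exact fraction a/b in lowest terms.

α = 1/10

F_att = 5/4·(g−p) = 5/4·(-2,-13) = (-2.5000,-16.2500)
o1: d²=17 ≤ ρ²=27; F_rep = 16·(4,1)/17² = (0.2215,0.0554)
F = F_att + ΣF_rep = (-2.2785,-16.1946)
Δp = p'−p = (-0.2279,-1.6195); α = Δx/Fx = (-1317/5780) / (-1317/578) = 1/10
check: Δy/Fy = (-18721/11560) / (-18721/1156) = 1/10 ✓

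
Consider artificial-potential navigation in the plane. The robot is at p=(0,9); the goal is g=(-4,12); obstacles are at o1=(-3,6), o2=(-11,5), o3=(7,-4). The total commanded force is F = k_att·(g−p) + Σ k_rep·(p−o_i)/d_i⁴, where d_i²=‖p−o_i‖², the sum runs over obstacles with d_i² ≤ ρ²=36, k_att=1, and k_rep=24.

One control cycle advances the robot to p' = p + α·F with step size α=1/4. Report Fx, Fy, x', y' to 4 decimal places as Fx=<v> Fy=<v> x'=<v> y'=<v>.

Fx=-3.7778 Fy=3.2222 x'=-0.9444 y'=9.8056

F_att = 1·(g−p) = 1·(-4,3) = (-4.0000,3.0000)
o1: d²=18 ≤ ρ²=36; F_rep = 24·(3,3)/18² = (0.2222,0.2222)
o2: d²=137 > ρ²=36 → inactive
o3: d²=218 > ρ²=36 → inactive
F = F_att + ΣF_rep = (-3.7778,3.2222)
p' = p + 1/4·F = (-0.9444,9.8056)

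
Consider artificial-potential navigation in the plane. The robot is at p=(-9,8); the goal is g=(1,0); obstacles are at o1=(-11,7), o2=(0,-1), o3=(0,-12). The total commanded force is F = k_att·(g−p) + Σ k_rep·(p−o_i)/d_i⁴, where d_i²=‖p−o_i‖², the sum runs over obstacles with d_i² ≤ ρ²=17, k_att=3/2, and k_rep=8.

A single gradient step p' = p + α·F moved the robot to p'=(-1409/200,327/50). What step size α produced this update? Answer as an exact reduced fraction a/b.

α = 1/8

F_att = 3/2·(g−p) = 3/2·(10,-8) = (15.0000,-12.0000)
o1: d²=5 ≤ ρ²=17; F_rep = 8·(2,1)/5² = (0.6400,0.3200)
o2: d²=162 > ρ²=17 → inactive
o3: d²=481 > ρ²=17 → inactive
F = F_att + ΣF_rep = (15.6400,-11.6800)
Δp = p'−p = (1.9550,-1.4600); α = Δx/Fx = (391/200) / (391/25) = 1/8
check: Δy/Fy = (-73/50) / (-292/25) = 1/8 ✓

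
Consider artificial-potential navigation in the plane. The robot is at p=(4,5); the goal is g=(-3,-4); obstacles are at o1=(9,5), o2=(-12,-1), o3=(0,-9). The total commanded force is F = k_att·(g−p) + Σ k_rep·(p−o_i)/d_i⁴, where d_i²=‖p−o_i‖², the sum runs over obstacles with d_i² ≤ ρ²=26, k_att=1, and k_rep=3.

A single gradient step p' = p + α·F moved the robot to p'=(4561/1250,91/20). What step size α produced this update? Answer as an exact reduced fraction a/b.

F_att = 1·(g−p) = 1·(-7,-9) = (-7.0000,-9.0000)
o1: d²=25 ≤ ρ²=26; F_rep = 3·(-5,0)/25² = (-0.0240,0.0000)
o2: d²=292 > ρ²=26 → inactive
o3: d²=212 > ρ²=26 → inactive
F = F_att + ΣF_rep = (-7.0240,-9.0000)
Δp = p'−p = (-0.3512,-0.4500); α = Δx/Fx = (-439/1250) / (-878/125) = 1/20
check: Δy/Fy = (-9/20) / (-9) = 1/20 ✓

α = 1/20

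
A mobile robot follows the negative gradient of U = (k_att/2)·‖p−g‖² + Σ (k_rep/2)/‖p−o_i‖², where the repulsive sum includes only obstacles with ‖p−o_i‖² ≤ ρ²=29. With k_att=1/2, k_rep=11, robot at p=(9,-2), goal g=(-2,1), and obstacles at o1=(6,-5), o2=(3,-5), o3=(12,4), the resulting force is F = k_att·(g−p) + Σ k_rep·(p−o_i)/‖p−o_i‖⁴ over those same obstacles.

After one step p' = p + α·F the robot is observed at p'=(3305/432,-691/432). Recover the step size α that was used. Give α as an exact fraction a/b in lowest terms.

α = 1/4

F_att = 1/2·(g−p) = 1/2·(-11,3) = (-5.5000,1.5000)
o1: d²=18 ≤ ρ²=29; F_rep = 11·(3,3)/18² = (0.1019,0.1019)
o2: d²=45 > ρ²=29 → inactive
o3: d²=45 > ρ²=29 → inactive
F = F_att + ΣF_rep = (-5.3981,1.6019)
Δp = p'−p = (-1.3495,0.4005); α = Δx/Fx = (-583/432) / (-583/108) = 1/4
check: Δy/Fy = (173/432) / (173/108) = 1/4 ✓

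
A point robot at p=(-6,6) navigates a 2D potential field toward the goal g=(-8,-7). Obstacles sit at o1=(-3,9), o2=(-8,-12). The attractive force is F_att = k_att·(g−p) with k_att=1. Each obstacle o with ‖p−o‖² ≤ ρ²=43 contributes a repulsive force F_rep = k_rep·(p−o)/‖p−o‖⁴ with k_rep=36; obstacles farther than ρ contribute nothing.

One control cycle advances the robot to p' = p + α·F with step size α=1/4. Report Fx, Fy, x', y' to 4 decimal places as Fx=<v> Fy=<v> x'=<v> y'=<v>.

Fx=-2.3333 Fy=-13.3333 x'=-6.5833 y'=2.6667

F_att = 1·(g−p) = 1·(-2,-13) = (-2.0000,-13.0000)
o1: d²=18 ≤ ρ²=43; F_rep = 36·(-3,-3)/18² = (-0.3333,-0.3333)
o2: d²=328 > ρ²=43 → inactive
F = F_att + ΣF_rep = (-2.3333,-13.3333)
p' = p + 1/4·F = (-6.5833,2.6667)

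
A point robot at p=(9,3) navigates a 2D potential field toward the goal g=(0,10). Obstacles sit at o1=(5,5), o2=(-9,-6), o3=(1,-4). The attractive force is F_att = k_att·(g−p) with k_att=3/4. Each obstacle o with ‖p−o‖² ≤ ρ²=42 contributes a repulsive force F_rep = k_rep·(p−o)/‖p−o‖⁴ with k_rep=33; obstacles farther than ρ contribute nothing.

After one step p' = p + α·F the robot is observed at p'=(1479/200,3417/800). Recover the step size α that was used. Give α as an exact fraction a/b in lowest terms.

F_att = 3/4·(g−p) = 3/4·(-9,7) = (-6.7500,5.2500)
o1: d²=20 ≤ ρ²=42; F_rep = 33·(4,-2)/20² = (0.3300,-0.1650)
o2: d²=405 > ρ²=42 → inactive
o3: d²=113 > ρ²=42 → inactive
F = F_att + ΣF_rep = (-6.4200,5.0850)
Δp = p'−p = (-1.6050,1.2712); α = Δx/Fx = (-321/200) / (-321/50) = 1/4
check: Δy/Fy = (1017/800) / (1017/200) = 1/4 ✓

α = 1/4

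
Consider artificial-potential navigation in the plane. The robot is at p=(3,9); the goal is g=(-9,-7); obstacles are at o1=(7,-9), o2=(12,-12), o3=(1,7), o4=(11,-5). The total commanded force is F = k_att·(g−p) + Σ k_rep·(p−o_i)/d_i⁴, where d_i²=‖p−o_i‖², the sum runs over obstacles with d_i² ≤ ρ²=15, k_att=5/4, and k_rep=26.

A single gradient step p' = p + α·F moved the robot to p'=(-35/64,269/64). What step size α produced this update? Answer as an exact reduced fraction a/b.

F_att = 5/4·(g−p) = 5/4·(-12,-16) = (-15.0000,-20.0000)
o1: d²=340 > ρ²=15 → inactive
o2: d²=522 > ρ²=15 → inactive
o3: d²=8 ≤ ρ²=15; F_rep = 26·(2,2)/8² = (0.8125,0.8125)
o4: d²=260 > ρ²=15 → inactive
F = F_att + ΣF_rep = (-14.1875,-19.1875)
Δp = p'−p = (-3.5469,-4.7969); α = Δx/Fx = (-227/64) / (-227/16) = 1/4
check: Δy/Fy = (-307/64) / (-307/16) = 1/4 ✓

α = 1/4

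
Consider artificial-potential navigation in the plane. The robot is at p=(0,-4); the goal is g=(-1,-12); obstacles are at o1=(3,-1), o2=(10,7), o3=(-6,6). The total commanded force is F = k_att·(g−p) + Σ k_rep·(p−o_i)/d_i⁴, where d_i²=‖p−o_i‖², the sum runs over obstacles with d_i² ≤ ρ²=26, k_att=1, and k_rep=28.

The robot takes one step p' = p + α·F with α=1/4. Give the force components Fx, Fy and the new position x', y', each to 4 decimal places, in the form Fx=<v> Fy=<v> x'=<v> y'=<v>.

Fx=-1.2593 Fy=-8.2593 x'=-0.3148 y'=-6.0648

F_att = 1·(g−p) = 1·(-1,-8) = (-1.0000,-8.0000)
o1: d²=18 ≤ ρ²=26; F_rep = 28·(-3,-3)/18² = (-0.2593,-0.2593)
o2: d²=221 > ρ²=26 → inactive
o3: d²=136 > ρ²=26 → inactive
F = F_att + ΣF_rep = (-1.2593,-8.2593)
p' = p + 1/4·F = (-0.3148,-6.0648)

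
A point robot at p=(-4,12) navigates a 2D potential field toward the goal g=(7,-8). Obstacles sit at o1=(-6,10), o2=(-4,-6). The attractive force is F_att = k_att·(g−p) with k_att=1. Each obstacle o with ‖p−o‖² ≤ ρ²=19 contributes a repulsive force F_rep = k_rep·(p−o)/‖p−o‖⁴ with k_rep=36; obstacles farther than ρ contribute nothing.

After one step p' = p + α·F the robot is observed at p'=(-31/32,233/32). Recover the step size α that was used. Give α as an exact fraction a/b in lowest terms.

α = 1/4

F_att = 1·(g−p) = 1·(11,-20) = (11.0000,-20.0000)
o1: d²=8 ≤ ρ²=19; F_rep = 36·(2,2)/8² = (1.1250,1.1250)
o2: d²=324 > ρ²=19 → inactive
F = F_att + ΣF_rep = (12.1250,-18.8750)
Δp = p'−p = (3.0312,-4.7188); α = Δx/Fx = (97/32) / (97/8) = 1/4
check: Δy/Fy = (-151/32) / (-151/8) = 1/4 ✓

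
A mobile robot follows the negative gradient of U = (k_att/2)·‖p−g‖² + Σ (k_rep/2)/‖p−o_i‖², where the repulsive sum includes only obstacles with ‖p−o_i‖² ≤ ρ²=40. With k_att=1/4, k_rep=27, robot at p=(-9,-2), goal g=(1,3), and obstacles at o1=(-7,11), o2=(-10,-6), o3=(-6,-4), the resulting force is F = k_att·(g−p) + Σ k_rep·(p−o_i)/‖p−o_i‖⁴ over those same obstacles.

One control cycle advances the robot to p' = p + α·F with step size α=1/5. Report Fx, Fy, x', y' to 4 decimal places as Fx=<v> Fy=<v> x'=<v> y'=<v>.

Fx=2.1141 Fy=1.9432 x'=-8.5772 y'=-1.6114

F_att = 1/4·(g−p) = 1/4·(10,5) = (2.5000,1.2500)
o1: d²=173 > ρ²=40 → inactive
o2: d²=17 ≤ ρ²=40; F_rep = 27·(1,4)/17² = (0.0934,0.3737)
o3: d²=13 ≤ ρ²=40; F_rep = 27·(-3,2)/13² = (-0.4793,0.3195)
F = F_att + ΣF_rep = (2.1141,1.9432)
p' = p + 1/5·F = (-8.5772,-1.6114)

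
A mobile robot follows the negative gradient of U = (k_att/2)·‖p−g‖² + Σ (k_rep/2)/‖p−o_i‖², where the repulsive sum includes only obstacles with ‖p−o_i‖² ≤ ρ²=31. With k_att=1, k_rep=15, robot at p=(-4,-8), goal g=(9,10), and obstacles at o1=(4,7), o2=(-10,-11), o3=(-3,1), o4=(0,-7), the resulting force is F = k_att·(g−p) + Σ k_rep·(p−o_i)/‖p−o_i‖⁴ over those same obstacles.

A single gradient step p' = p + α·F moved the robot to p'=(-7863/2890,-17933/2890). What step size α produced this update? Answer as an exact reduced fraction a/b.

F_att = 1·(g−p) = 1·(13,18) = (13.0000,18.0000)
o1: d²=289 > ρ²=31 → inactive
o2: d²=45 > ρ²=31 → inactive
o3: d²=82 > ρ²=31 → inactive
o4: d²=17 ≤ ρ²=31; F_rep = 15·(-4,-1)/17² = (-0.2076,-0.0519)
F = F_att + ΣF_rep = (12.7924,17.9481)
Δp = p'−p = (1.2792,1.7948); α = Δx/Fx = (3697/2890) / (3697/289) = 1/10
check: Δy/Fy = (5187/2890) / (5187/289) = 1/10 ✓

α = 1/10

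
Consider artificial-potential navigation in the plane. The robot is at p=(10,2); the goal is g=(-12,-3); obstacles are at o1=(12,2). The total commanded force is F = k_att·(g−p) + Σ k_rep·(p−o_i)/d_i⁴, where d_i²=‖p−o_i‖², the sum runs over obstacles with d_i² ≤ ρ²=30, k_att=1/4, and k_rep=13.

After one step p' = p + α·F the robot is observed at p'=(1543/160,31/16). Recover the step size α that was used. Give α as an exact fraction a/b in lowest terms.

α = 1/20

F_att = 1/4·(g−p) = 1/4·(-22,-5) = (-5.5000,-1.2500)
o1: d²=4 ≤ ρ²=30; F_rep = 13·(-2,0)/4² = (-1.6250,0.0000)
F = F_att + ΣF_rep = (-7.1250,-1.2500)
Δp = p'−p = (-0.3563,-0.0625); α = Δx/Fx = (-57/160) / (-57/8) = 1/20
check: Δy/Fy = (-1/16) / (-5/4) = 1/20 ✓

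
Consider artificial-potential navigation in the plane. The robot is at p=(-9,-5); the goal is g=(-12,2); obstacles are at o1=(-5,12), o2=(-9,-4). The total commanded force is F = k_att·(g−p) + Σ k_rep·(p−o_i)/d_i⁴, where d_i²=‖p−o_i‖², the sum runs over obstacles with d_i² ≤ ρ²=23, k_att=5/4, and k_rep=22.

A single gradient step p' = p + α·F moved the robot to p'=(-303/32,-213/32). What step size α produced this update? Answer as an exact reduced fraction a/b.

α = 1/8

F_att = 5/4·(g−p) = 5/4·(-3,7) = (-3.7500,8.7500)
o1: d²=305 > ρ²=23 → inactive
o2: d²=1 ≤ ρ²=23; F_rep = 22·(0,-1)/1² = (0.0000,-22.0000)
F = F_att + ΣF_rep = (-3.7500,-13.2500)
Δp = p'−p = (-0.4688,-1.6562); α = Δx/Fx = (-15/32) / (-15/4) = 1/8
check: Δy/Fy = (-53/32) / (-53/4) = 1/8 ✓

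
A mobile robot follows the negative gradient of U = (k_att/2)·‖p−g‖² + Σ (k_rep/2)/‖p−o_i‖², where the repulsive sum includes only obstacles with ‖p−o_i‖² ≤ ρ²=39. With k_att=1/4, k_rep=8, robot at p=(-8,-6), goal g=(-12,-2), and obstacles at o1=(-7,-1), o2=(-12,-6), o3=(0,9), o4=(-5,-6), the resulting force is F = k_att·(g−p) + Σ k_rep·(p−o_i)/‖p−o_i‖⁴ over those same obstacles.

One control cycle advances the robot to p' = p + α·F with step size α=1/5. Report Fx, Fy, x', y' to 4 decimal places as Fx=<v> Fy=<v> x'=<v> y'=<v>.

Fx=-1.1831 Fy=0.9408 x'=-8.2366 y'=-5.8118

F_att = 1/4·(g−p) = 1/4·(-4,4) = (-1.0000,1.0000)
o1: d²=26 ≤ ρ²=39; F_rep = 8·(-1,-5)/26² = (-0.0118,-0.0592)
o2: d²=16 ≤ ρ²=39; F_rep = 8·(4,0)/16² = (0.1250,0.0000)
o3: d²=289 > ρ²=39 → inactive
o4: d²=9 ≤ ρ²=39; F_rep = 8·(-3,0)/9² = (-0.2963,0.0000)
F = F_att + ΣF_rep = (-1.1831,0.9408)
p' = p + 1/5·F = (-8.2366,-5.8118)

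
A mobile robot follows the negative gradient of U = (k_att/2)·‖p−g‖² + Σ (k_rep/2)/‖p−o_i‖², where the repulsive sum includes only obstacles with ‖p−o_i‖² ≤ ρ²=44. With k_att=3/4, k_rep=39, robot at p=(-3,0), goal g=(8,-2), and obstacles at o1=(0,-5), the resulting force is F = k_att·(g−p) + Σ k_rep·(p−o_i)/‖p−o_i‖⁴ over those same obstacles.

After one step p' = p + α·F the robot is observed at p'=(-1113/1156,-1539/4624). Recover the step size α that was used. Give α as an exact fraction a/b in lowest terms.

F_att = 3/4·(g−p) = 3/4·(11,-2) = (8.2500,-1.5000)
o1: d²=34 ≤ ρ²=44; F_rep = 39·(-3,5)/34² = (-0.1012,0.1687)
F = F_att + ΣF_rep = (8.1488,-1.3313)
Δp = p'−p = (2.0372,-0.3328); α = Δx/Fx = (2355/1156) / (2355/289) = 1/4
check: Δy/Fy = (-1539/4624) / (-1539/1156) = 1/4 ✓

α = 1/4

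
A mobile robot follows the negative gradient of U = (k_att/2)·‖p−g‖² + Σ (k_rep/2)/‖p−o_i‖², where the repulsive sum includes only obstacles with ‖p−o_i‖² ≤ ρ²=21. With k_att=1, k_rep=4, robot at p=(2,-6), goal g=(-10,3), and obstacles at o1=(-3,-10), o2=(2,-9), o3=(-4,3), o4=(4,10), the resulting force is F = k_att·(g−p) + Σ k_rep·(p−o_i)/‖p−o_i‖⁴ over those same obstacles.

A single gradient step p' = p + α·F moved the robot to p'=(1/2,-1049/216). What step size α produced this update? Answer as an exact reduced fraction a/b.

F_att = 1·(g−p) = 1·(-12,9) = (-12.0000,9.0000)
o1: d²=41 > ρ²=21 → inactive
o2: d²=9 ≤ ρ²=21; F_rep = 4·(0,3)/9² = (0.0000,0.1481)
o3: d²=117 > ρ²=21 → inactive
o4: d²=260 > ρ²=21 → inactive
F = F_att + ΣF_rep = (-12.0000,9.1481)
Δp = p'−p = (-1.5000,1.1435); α = Δx/Fx = (-3/2) / (-12) = 1/8
check: Δy/Fy = (247/216) / (247/27) = 1/8 ✓

α = 1/8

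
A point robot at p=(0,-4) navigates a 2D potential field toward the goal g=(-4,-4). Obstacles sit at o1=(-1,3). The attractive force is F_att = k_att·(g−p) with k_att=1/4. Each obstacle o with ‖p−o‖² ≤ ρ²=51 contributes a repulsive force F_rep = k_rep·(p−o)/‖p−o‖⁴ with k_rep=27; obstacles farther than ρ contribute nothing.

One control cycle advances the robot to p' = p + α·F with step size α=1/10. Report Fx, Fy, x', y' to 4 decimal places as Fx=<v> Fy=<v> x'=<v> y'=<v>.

Fx=-0.9892 Fy=-0.0756 x'=-0.0989 y'=-4.0076

F_att = 1/4·(g−p) = 1/4·(-4,0) = (-1.0000,0.0000)
o1: d²=50 ≤ ρ²=51; F_rep = 27·(1,-7)/50² = (0.0108,-0.0756)
F = F_att + ΣF_rep = (-0.9892,-0.0756)
p' = p + 1/10·F = (-0.0989,-4.0076)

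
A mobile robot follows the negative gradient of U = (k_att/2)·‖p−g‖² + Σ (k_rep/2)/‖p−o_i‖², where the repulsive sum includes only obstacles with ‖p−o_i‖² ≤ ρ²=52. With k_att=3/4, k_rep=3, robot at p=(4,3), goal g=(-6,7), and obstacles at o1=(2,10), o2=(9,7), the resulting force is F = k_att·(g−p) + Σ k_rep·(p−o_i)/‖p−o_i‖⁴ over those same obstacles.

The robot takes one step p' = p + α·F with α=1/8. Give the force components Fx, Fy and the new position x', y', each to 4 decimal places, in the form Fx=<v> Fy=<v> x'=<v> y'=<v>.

Fx=-7.5089 Fy=2.9929 x'=3.0614 y'=3.3741

F_att = 3/4·(g−p) = 3/4·(-10,4) = (-7.5000,3.0000)
o1: d²=53 > ρ²=52 → inactive
o2: d²=41 ≤ ρ²=52; F_rep = 3·(-5,-4)/41² = (-0.0089,-0.0071)
F = F_att + ΣF_rep = (-7.5089,2.9929)
p' = p + 1/8·F = (3.0614,3.3741)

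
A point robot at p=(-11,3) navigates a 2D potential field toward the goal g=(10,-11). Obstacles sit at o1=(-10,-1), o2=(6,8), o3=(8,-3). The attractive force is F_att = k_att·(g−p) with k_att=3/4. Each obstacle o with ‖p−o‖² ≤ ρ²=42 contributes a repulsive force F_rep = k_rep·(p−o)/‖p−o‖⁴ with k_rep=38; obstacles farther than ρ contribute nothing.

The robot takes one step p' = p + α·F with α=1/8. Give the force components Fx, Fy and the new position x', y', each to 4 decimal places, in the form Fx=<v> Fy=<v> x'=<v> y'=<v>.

F_att = 3/4·(g−p) = 3/4·(21,-14) = (15.7500,-10.5000)
o1: d²=17 ≤ ρ²=42; F_rep = 38·(-1,4)/17² = (-0.1315,0.5260)
o2: d²=314 > ρ²=42 → inactive
o3: d²=397 > ρ²=42 → inactive
F = F_att + ΣF_rep = (15.6185,-9.9740)
p' = p + 1/8·F = (-9.0477,1.7532)

Fx=15.6185 Fy=-9.9740 x'=-9.0477 y'=1.7532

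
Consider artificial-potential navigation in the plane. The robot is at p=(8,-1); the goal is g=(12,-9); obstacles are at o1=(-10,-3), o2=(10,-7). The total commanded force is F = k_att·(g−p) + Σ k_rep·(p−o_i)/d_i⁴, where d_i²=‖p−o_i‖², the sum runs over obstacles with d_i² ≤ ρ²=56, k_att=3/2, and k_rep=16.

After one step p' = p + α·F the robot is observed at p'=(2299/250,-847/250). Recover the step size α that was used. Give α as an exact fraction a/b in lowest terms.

F_att = 3/2·(g−p) = 3/2·(4,-8) = (6.0000,-12.0000)
o1: d²=328 > ρ²=56 → inactive
o2: d²=40 ≤ ρ²=56; F_rep = 16·(-2,6)/40² = (-0.0200,0.0600)
F = F_att + ΣF_rep = (5.9800,-11.9400)
Δp = p'−p = (1.1960,-2.3880); α = Δx/Fx = (299/250) / (299/50) = 1/5
check: Δy/Fy = (-597/250) / (-597/50) = 1/5 ✓

α = 1/5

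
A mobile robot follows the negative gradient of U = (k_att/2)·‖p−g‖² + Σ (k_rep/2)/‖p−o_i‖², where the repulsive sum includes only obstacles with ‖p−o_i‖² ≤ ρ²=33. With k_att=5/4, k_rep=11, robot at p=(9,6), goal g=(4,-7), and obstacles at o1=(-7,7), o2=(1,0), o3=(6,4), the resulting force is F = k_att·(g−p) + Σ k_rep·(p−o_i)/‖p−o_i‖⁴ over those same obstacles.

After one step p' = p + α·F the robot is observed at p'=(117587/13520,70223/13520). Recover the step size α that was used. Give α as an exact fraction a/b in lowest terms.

α = 1/20

F_att = 5/4·(g−p) = 5/4·(-5,-13) = (-6.2500,-16.2500)
o1: d²=257 > ρ²=33 → inactive
o2: d²=100 > ρ²=33 → inactive
o3: d²=13 ≤ ρ²=33; F_rep = 11·(3,2)/13² = (0.1953,0.1302)
F = F_att + ΣF_rep = (-6.0547,-16.1198)
Δp = p'−p = (-0.3027,-0.8060); α = Δx/Fx = (-4093/13520) / (-4093/676) = 1/20
check: Δy/Fy = (-10897/13520) / (-10897/676) = 1/20 ✓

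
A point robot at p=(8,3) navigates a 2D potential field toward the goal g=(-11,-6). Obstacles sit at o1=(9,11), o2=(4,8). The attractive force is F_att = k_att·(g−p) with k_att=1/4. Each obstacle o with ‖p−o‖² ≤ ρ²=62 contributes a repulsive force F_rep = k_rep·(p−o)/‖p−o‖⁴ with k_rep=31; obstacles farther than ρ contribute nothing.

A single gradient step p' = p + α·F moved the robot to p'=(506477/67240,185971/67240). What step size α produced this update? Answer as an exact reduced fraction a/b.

α = 1/10

F_att = 1/4·(g−p) = 1/4·(-19,-9) = (-4.7500,-2.2500)
o1: d²=65 > ρ²=62 → inactive
o2: d²=41 ≤ ρ²=62; F_rep = 31·(4,-5)/41² = (0.0738,-0.0922)
F = F_att + ΣF_rep = (-4.6762,-2.3422)
Δp = p'−p = (-0.4676,-0.2342); α = Δx/Fx = (-31443/67240) / (-31443/6724) = 1/10
check: Δy/Fy = (-15749/67240) / (-15749/6724) = 1/10 ✓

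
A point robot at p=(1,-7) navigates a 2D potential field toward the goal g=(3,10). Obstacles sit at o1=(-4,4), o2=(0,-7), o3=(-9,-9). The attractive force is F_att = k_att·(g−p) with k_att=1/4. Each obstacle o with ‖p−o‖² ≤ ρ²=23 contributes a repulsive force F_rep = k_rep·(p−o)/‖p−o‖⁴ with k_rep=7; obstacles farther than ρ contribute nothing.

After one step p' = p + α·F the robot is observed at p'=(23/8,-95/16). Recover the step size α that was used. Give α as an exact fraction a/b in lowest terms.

α = 1/4

F_att = 1/4·(g−p) = 1/4·(2,17) = (0.5000,4.2500)
o1: d²=146 > ρ²=23 → inactive
o2: d²=1 ≤ ρ²=23; F_rep = 7·(1,0)/1² = (7.0000,0.0000)
o3: d²=104 > ρ²=23 → inactive
F = F_att + ΣF_rep = (7.5000,4.2500)
Δp = p'−p = (1.8750,1.0625); α = Δx/Fx = (15/8) / (15/2) = 1/4
check: Δy/Fy = (17/16) / (17/4) = 1/4 ✓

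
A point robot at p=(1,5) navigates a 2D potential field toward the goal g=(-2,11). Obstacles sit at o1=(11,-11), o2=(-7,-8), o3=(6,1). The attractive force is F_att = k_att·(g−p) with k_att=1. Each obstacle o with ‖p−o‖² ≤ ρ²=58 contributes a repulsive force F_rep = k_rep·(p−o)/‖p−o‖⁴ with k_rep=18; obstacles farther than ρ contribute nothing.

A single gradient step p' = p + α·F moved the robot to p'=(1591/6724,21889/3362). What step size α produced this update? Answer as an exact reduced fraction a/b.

α = 1/4

F_att = 1·(g−p) = 1·(-3,6) = (-3.0000,6.0000)
o1: d²=356 > ρ²=58 → inactive
o2: d²=233 > ρ²=58 → inactive
o3: d²=41 ≤ ρ²=58; F_rep = 18·(-5,4)/41² = (-0.0535,0.0428)
F = F_att + ΣF_rep = (-3.0535,6.0428)
Δp = p'−p = (-0.7634,1.5107); α = Δx/Fx = (-5133/6724) / (-5133/1681) = 1/4
check: Δy/Fy = (5079/3362) / (10158/1681) = 1/4 ✓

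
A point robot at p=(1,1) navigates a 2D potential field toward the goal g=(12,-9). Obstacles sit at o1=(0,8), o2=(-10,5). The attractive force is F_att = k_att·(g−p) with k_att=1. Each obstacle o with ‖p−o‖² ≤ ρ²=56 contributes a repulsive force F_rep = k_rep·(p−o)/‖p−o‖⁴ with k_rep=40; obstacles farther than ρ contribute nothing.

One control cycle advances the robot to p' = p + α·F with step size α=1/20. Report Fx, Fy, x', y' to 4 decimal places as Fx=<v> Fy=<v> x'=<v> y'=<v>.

F_att = 1·(g−p) = 1·(11,-10) = (11.0000,-10.0000)
o1: d²=50 ≤ ρ²=56; F_rep = 40·(1,-7)/50² = (0.0160,-0.1120)
o2: d²=137 > ρ²=56 → inactive
F = F_att + ΣF_rep = (11.0160,-10.1120)
p' = p + 1/20·F = (1.5508,0.4944)

Fx=11.0160 Fy=-10.1120 x'=1.5508 y'=0.4944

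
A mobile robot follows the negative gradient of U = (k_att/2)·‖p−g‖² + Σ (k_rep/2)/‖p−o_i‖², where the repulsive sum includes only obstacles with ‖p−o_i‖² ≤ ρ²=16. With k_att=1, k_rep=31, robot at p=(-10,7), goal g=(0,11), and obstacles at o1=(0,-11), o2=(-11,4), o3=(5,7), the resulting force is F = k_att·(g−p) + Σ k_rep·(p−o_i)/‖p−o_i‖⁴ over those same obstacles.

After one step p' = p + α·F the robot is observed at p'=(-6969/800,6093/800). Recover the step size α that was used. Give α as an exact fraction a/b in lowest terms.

F_att = 1·(g−p) = 1·(10,4) = (10.0000,4.0000)
o1: d²=424 > ρ²=16 → inactive
o2: d²=10 ≤ ρ²=16; F_rep = 31·(1,3)/10² = (0.3100,0.9300)
o3: d²=225 > ρ²=16 → inactive
F = F_att + ΣF_rep = (10.3100,4.9300)
Δp = p'−p = (1.2888,0.6162); α = Δx/Fx = (1031/800) / (1031/100) = 1/8
check: Δy/Fy = (493/800) / (493/100) = 1/8 ✓

α = 1/8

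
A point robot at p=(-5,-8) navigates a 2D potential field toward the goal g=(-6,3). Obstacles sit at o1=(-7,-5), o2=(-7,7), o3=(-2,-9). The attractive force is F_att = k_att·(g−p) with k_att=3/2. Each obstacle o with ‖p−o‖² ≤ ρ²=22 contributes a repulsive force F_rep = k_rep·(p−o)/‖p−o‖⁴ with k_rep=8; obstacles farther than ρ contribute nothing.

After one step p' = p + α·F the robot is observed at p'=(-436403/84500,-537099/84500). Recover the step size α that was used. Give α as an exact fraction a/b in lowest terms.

α = 1/10

F_att = 3/2·(g−p) = 3/2·(-1,11) = (-1.5000,16.5000)
o1: d²=13 ≤ ρ²=22; F_rep = 8·(2,-3)/13² = (0.0947,-0.1420)
o2: d²=229 > ρ²=22 → inactive
o3: d²=10 ≤ ρ²=22; F_rep = 8·(-3,1)/10² = (-0.2400,0.0800)
F = F_att + ΣF_rep = (-1.6453,16.4380)
Δp = p'−p = (-0.1645,1.6438); α = Δx/Fx = (-13903/84500) / (-13903/8450) = 1/10
check: Δy/Fy = (138901/84500) / (138901/8450) = 1/10 ✓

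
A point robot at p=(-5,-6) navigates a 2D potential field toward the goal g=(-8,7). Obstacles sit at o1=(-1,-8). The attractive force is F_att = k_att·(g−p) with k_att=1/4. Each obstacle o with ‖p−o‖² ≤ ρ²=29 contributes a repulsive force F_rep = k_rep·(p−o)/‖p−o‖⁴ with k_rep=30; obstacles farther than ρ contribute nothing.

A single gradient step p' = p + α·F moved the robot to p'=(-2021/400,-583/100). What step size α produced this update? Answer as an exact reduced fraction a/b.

F_att = 1/4·(g−p) = 1/4·(-3,13) = (-0.7500,3.2500)
o1: d²=20 ≤ ρ²=29; F_rep = 30·(-4,2)/20² = (-0.3000,0.1500)
F = F_att + ΣF_rep = (-1.0500,3.4000)
Δp = p'−p = (-0.0525,0.1700); α = Δx/Fx = (-21/400) / (-21/20) = 1/20
check: Δy/Fy = (17/100) / (17/5) = 1/20 ✓

α = 1/20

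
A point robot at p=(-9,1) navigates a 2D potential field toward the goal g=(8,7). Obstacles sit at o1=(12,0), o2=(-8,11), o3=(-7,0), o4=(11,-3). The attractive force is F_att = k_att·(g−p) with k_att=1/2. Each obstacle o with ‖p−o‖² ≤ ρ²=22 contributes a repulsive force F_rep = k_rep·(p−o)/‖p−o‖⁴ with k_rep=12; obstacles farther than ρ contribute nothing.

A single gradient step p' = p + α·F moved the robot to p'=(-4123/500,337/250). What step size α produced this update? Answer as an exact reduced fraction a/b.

α = 1/10

F_att = 1/2·(g−p) = 1/2·(17,6) = (8.5000,3.0000)
o1: d²=442 > ρ²=22 → inactive
o2: d²=101 > ρ²=22 → inactive
o3: d²=5 ≤ ρ²=22; F_rep = 12·(-2,1)/5² = (-0.9600,0.4800)
o4: d²=416 > ρ²=22 → inactive
F = F_att + ΣF_rep = (7.5400,3.4800)
Δp = p'−p = (0.7540,0.3480); α = Δx/Fx = (377/500) / (377/50) = 1/10
check: Δy/Fy = (87/250) / (87/25) = 1/10 ✓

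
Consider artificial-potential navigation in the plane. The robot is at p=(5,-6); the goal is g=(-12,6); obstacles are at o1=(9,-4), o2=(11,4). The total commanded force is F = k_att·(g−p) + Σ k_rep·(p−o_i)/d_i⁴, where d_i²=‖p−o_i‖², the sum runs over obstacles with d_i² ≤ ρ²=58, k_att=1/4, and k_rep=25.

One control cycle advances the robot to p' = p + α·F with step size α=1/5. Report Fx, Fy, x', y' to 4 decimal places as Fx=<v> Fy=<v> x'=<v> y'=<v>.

F_att = 1/4·(g−p) = 1/4·(-17,12) = (-4.2500,3.0000)
o1: d²=20 ≤ ρ²=58; F_rep = 25·(-4,-2)/20² = (-0.2500,-0.1250)
o2: d²=136 > ρ²=58 → inactive
F = F_att + ΣF_rep = (-4.5000,2.8750)
p' = p + 1/5·F = (4.1000,-5.4250)

Fx=-4.5000 Fy=2.8750 x'=4.1000 y'=-5.4250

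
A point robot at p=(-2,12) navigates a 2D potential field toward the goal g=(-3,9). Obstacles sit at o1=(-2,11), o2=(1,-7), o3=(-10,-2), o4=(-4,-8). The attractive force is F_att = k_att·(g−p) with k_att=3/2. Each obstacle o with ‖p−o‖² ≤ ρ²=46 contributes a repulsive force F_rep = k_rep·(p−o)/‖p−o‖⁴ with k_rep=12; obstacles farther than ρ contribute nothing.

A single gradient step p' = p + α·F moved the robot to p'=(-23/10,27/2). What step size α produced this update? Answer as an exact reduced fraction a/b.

F_att = 3/2·(g−p) = 3/2·(-1,-3) = (-1.5000,-4.5000)
o1: d²=1 ≤ ρ²=46; F_rep = 12·(0,1)/1² = (0.0000,12.0000)
o2: d²=370 > ρ²=46 → inactive
o3: d²=260 > ρ²=46 → inactive
o4: d²=404 > ρ²=46 → inactive
F = F_att + ΣF_rep = (-1.5000,7.5000)
Δp = p'−p = (-0.3000,1.5000); α = Δx/Fx = (-3/10) / (-3/2) = 1/5
check: Δy/Fy = (3/2) / (15/2) = 1/5 ✓

α = 1/5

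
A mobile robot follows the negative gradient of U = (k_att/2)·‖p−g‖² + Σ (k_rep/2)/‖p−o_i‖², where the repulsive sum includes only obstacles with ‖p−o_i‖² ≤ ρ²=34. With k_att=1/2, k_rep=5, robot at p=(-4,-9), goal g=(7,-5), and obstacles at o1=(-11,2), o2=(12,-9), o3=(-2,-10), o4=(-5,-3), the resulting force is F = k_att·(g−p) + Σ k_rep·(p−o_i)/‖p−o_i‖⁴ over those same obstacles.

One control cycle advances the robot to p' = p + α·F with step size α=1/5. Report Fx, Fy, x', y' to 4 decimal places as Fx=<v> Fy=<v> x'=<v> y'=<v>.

F_att = 1/2·(g−p) = 1/2·(11,4) = (5.5000,2.0000)
o1: d²=170 > ρ²=34 → inactive
o2: d²=256 > ρ²=34 → inactive
o3: d²=5 ≤ ρ²=34; F_rep = 5·(-2,1)/5² = (-0.4000,0.2000)
o4: d²=37 > ρ²=34 → inactive
F = F_att + ΣF_rep = (5.1000,2.2000)
p' = p + 1/5·F = (-2.9800,-8.5600)

Fx=5.1000 Fy=2.2000 x'=-2.9800 y'=-8.5600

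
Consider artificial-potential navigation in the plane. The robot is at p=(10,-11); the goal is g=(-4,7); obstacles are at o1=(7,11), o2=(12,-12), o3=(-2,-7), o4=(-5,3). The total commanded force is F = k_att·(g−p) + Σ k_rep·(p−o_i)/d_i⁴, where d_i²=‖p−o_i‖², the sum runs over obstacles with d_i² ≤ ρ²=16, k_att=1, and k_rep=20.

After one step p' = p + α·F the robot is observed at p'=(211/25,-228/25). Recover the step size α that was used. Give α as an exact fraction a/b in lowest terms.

F_att = 1·(g−p) = 1·(-14,18) = (-14.0000,18.0000)
o1: d²=493 > ρ²=16 → inactive
o2: d²=5 ≤ ρ²=16; F_rep = 20·(-2,1)/5² = (-1.6000,0.8000)
o3: d²=160 > ρ²=16 → inactive
o4: d²=421 > ρ²=16 → inactive
F = F_att + ΣF_rep = (-15.6000,18.8000)
Δp = p'−p = (-1.5600,1.8800); α = Δx/Fx = (-39/25) / (-78/5) = 1/10
check: Δy/Fy = (47/25) / (94/5) = 1/10 ✓

α = 1/10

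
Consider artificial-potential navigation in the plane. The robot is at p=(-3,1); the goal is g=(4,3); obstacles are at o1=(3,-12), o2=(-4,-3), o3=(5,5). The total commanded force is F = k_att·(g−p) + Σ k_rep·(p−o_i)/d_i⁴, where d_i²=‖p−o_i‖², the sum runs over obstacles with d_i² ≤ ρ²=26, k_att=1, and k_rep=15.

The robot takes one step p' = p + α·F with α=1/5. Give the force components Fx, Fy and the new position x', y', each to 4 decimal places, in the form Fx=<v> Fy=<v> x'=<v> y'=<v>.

Fx=7.0519 Fy=2.2076 x'=-1.5896 y'=1.4415

F_att = 1·(g−p) = 1·(7,2) = (7.0000,2.0000)
o1: d²=205 > ρ²=26 → inactive
o2: d²=17 ≤ ρ²=26; F_rep = 15·(1,4)/17² = (0.0519,0.2076)
o3: d²=80 > ρ²=26 → inactive
F = F_att + ΣF_rep = (7.0519,2.2076)
p' = p + 1/5·F = (-1.5896,1.4415)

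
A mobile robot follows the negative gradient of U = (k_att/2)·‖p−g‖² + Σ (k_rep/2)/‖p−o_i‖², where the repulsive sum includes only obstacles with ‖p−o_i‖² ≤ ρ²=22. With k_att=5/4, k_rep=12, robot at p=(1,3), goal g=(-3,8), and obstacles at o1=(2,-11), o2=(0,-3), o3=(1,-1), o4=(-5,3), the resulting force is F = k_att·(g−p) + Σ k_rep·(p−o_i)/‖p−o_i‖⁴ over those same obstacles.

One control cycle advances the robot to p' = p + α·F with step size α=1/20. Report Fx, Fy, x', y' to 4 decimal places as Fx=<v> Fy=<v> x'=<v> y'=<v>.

Fx=-5.0000 Fy=6.4375 x'=0.7500 y'=3.3219

F_att = 5/4·(g−p) = 5/4·(-4,5) = (-5.0000,6.2500)
o1: d²=197 > ρ²=22 → inactive
o2: d²=37 > ρ²=22 → inactive
o3: d²=16 ≤ ρ²=22; F_rep = 12·(0,4)/16² = (0.0000,0.1875)
o4: d²=36 > ρ²=22 → inactive
F = F_att + ΣF_rep = (-5.0000,6.4375)
p' = p + 1/20·F = (0.7500,3.3219)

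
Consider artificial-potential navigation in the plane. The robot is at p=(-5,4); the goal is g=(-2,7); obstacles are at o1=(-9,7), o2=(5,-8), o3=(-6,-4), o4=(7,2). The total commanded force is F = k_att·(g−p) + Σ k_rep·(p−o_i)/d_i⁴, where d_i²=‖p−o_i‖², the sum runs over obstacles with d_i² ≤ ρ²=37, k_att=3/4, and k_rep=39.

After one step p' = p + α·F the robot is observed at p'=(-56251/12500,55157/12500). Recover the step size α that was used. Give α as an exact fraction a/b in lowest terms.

F_att = 3/4·(g−p) = 3/4·(3,3) = (2.2500,2.2500)
o1: d²=25 ≤ ρ²=37; F_rep = 39·(4,-3)/25² = (0.2496,-0.1872)
o2: d²=244 > ρ²=37 → inactive
o3: d²=65 > ρ²=37 → inactive
o4: d²=148 > ρ²=37 → inactive
F = F_att + ΣF_rep = (2.4996,2.0628)
Δp = p'−p = (0.4999,0.4126); α = Δx/Fx = (6249/12500) / (6249/2500) = 1/5
check: Δy/Fy = (5157/12500) / (5157/2500) = 1/5 ✓

α = 1/5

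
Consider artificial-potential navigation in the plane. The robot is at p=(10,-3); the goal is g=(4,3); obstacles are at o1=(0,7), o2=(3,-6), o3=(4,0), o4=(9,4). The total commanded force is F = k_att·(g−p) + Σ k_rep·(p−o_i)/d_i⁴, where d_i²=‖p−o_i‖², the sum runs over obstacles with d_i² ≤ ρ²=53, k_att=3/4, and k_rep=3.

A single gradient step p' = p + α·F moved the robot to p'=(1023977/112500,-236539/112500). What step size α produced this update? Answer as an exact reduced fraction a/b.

F_att = 3/4·(g−p) = 3/4·(-6,6) = (-4.5000,4.5000)
o1: d²=200 > ρ²=53 → inactive
o2: d²=58 > ρ²=53 → inactive
o3: d²=45 ≤ ρ²=53; F_rep = 3·(6,-3)/45² = (0.0089,-0.0044)
o4: d²=50 ≤ ρ²=53; F_rep = 3·(1,-7)/50² = (0.0012,-0.0084)
F = F_att + ΣF_rep = (-4.4899,4.4872)
Δp = p'−p = (-0.8980,0.8974); α = Δx/Fx = (-101023/112500) / (-101023/22500) = 1/5
check: Δy/Fy = (100961/112500) / (100961/22500) = 1/5 ✓

α = 1/5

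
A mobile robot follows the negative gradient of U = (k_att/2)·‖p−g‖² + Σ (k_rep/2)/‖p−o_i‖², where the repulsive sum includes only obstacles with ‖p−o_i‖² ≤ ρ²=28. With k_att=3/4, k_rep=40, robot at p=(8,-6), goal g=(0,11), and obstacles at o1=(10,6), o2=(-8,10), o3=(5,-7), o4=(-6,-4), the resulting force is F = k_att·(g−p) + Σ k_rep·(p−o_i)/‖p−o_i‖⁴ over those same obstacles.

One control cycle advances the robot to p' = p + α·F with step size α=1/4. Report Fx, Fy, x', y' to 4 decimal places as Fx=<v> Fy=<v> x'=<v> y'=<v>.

F_att = 3/4·(g−p) = 3/4·(-8,17) = (-6.0000,12.7500)
o1: d²=148 > ρ²=28 → inactive
o2: d²=512 > ρ²=28 → inactive
o3: d²=10 ≤ ρ²=28; F_rep = 40·(3,1)/10² = (1.2000,0.4000)
o4: d²=200 > ρ²=28 → inactive
F = F_att + ΣF_rep = (-4.8000,13.1500)
p' = p + 1/4·F = (6.8000,-2.7125)

Fx=-4.8000 Fy=13.1500 x'=6.8000 y'=-2.7125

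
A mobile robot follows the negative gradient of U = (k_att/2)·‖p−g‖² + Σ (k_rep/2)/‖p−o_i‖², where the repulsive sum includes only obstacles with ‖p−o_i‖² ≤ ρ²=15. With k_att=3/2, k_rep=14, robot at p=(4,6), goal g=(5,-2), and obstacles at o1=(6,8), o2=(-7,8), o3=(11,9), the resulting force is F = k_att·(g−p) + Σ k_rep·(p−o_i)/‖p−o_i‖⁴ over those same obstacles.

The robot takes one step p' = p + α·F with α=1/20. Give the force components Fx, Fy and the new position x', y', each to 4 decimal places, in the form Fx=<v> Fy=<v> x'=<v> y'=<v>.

Fx=1.0625 Fy=-12.4375 x'=4.0531 y'=5.3781

F_att = 3/2·(g−p) = 3/2·(1,-8) = (1.5000,-12.0000)
o1: d²=8 ≤ ρ²=15; F_rep = 14·(-2,-2)/8² = (-0.4375,-0.4375)
o2: d²=125 > ρ²=15 → inactive
o3: d²=58 > ρ²=15 → inactive
F = F_att + ΣF_rep = (1.0625,-12.4375)
p' = p + 1/20·F = (4.0531,5.3781)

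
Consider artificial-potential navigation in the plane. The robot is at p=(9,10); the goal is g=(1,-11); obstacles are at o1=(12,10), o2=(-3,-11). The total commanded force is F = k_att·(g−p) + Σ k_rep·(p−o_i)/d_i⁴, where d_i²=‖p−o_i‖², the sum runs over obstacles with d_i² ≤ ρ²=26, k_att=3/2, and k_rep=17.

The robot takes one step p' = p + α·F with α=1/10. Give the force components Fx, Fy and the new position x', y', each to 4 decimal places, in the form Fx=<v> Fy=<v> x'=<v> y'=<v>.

F_att = 3/2·(g−p) = 3/2·(-8,-21) = (-12.0000,-31.5000)
o1: d²=9 ≤ ρ²=26; F_rep = 17·(-3,0)/9² = (-0.6296,0.0000)
o2: d²=585 > ρ²=26 → inactive
F = F_att + ΣF_rep = (-12.6296,-31.5000)
p' = p + 1/10·F = (7.7370,6.8500)

Fx=-12.6296 Fy=-31.5000 x'=7.7370 y'=6.8500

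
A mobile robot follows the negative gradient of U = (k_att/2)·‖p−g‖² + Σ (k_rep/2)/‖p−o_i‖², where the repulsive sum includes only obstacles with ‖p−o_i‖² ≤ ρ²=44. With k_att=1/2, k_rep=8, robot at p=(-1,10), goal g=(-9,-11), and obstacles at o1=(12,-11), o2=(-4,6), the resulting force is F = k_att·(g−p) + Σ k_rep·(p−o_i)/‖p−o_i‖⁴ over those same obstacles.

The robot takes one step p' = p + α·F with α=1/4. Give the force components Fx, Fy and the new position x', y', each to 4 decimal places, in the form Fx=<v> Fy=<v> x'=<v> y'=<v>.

F_att = 1/2·(g−p) = 1/2·(-8,-21) = (-4.0000,-10.5000)
o1: d²=610 > ρ²=44 → inactive
o2: d²=25 ≤ ρ²=44; F_rep = 8·(3,4)/25² = (0.0384,0.0512)
F = F_att + ΣF_rep = (-3.9616,-10.4488)
p' = p + 1/4·F = (-1.9904,7.3878)

Fx=-3.9616 Fy=-10.4488 x'=-1.9904 y'=7.3878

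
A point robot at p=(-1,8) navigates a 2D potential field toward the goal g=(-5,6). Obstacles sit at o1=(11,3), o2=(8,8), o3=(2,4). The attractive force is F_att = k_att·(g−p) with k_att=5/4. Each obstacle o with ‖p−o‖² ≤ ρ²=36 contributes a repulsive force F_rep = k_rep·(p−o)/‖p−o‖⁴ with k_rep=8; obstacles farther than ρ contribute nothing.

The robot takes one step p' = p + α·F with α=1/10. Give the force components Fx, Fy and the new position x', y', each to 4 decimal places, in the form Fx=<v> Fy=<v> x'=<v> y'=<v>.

F_att = 5/4·(g−p) = 5/4·(-4,-2) = (-5.0000,-2.5000)
o1: d²=169 > ρ²=36 → inactive
o2: d²=81 > ρ²=36 → inactive
o3: d²=25 ≤ ρ²=36; F_rep = 8·(-3,4)/25² = (-0.0384,0.0512)
F = F_att + ΣF_rep = (-5.0384,-2.4488)
p' = p + 1/10·F = (-1.5038,7.7551)

Fx=-5.0384 Fy=-2.4488 x'=-1.5038 y'=7.7551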